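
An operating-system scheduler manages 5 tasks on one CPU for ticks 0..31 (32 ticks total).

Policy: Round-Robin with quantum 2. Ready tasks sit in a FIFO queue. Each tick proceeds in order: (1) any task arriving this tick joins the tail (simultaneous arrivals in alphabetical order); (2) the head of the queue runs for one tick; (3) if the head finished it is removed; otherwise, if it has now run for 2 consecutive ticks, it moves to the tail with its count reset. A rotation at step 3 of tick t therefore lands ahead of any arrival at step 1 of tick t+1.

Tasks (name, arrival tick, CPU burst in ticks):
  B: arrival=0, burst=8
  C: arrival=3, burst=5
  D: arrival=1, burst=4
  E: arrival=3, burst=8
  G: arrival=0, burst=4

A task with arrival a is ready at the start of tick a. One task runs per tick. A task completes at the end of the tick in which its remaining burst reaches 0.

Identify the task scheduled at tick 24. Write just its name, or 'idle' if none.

running at tick 24 = C

t=0: queue=[B,G] q_used=0 → run B
t=1: queue=[B,G,D] q_used=1 → run B
t=2: queue=[G,D,B] q_used=0 → run G
t=3: queue=[G,D,B,C,E] q_used=1 → run G
t=4: queue=[D,B,C,E,G] q_used=0 → run D
t=5: queue=[D,B,C,E,G] q_used=1 → run D
t=6: queue=[B,C,E,G,D] q_used=0 → run B
t=7: queue=[B,C,E,G,D] q_used=1 → run B
t=8: queue=[C,E,G,D,B] q_used=0 → run C
t=9: queue=[C,E,G,D,B] q_used=1 → run C
t=10: queue=[E,G,D,B,C] q_used=0 → run E
t=11: queue=[E,G,D,B,C] q_used=1 → run E
t=12: queue=[G,D,B,C,E] q_used=0 → run G
t=13: queue=[G,D,B,C,E] q_used=1 → run G
t=14: queue=[D,B,C,E] q_used=0 → run D
t=15: queue=[D,B,C,E] q_used=1 → run D
t=16: queue=[B,C,E] q_used=0 → run B
t=17: queue=[B,C,E] q_used=1 → run B
t=18: queue=[C,E,B] q_used=0 → run C
t=19: queue=[C,E,B] q_used=1 → run C
t=20: queue=[E,B,C] q_used=0 → run E
t=21: queue=[E,B,C] q_used=1 → run E
t=22: queue=[B,C,E] q_used=0 → run B
t=23: queue=[B,C,E] q_used=1 → run B
t=24: queue=[C,E] q_used=0 → run C
t=25: queue=[E] q_used=0 → run E
t=26: queue=[E] q_used=1 → run E
t=27: queue=[E] q_used=0 → run E
t=28: queue=[E] q_used=1 → run E
t=29: (idle)
t=30: (idle)
t=31: (idle)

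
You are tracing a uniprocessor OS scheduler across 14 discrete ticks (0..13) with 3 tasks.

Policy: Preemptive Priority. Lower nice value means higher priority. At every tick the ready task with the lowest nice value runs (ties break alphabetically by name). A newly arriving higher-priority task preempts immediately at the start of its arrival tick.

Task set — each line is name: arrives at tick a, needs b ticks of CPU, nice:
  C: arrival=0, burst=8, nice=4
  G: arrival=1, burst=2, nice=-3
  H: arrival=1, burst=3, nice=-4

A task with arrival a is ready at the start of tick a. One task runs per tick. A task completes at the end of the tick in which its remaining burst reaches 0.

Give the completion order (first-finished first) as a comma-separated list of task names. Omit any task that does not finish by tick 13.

completion order = H, G, C

t=0: ready={C} → run C
t=1: ready={C,G,H} → run H
t=2: ready={C,G,H} → run H
t=3: ready={C,G,H} → run H
t=4: ready={C,G} → run G
t=5: ready={C,G} → run G
t=6: ready={C} → run C
t=7: ready={C} → run C
t=8: ready={C} → run C
t=9: ready={C} → run C
t=10: ready={C} → run C
t=11: ready={C} → run C
t=12: ready={C} → run C
t=13: (idle)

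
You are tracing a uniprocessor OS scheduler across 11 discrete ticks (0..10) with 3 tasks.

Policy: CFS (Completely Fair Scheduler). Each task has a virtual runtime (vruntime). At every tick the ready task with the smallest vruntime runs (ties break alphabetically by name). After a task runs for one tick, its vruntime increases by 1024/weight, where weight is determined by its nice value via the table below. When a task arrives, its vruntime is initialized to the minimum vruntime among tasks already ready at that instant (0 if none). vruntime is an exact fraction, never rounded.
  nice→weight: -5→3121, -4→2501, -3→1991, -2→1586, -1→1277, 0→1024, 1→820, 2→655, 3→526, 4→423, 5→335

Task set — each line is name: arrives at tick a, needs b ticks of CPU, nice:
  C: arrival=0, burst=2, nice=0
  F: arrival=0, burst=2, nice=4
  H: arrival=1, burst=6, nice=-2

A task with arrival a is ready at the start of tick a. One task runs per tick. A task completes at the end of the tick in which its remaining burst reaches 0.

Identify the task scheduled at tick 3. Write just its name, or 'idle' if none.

t=0: vr[C=0 F=0] → run C
t=1: vr[C=1 F=0 H=0] → run F
t=2: vr[C=1 F=1024/423 H=0] → run H
t=3: vr[C=1 F=1024/423 H=512/793] → run H
t=4: vr[C=1 F=1024/423 H=1024/793] → run C
t=5: vr[F=1024/423 H=1024/793] → run H
t=6: vr[F=1024/423 H=1536/793] → run H
t=7: vr[F=1024/423 H=2048/793] → run F
t=8: vr[H=2048/793] → run H
t=9: vr[H=2560/793] → run H
t=10: (idle)

running at tick 3 = H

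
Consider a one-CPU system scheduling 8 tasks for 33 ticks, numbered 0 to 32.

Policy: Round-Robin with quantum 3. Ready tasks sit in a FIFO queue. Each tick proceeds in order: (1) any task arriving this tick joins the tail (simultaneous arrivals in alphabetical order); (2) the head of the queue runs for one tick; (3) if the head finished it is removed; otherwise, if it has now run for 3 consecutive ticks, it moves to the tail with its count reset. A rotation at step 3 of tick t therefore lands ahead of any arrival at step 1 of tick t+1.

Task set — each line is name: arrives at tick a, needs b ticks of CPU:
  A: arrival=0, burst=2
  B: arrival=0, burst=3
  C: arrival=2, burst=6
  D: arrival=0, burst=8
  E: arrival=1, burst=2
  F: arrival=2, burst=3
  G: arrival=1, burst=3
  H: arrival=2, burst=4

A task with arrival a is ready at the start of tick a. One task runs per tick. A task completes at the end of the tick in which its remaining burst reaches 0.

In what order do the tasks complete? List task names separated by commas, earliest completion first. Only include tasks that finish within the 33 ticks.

t=0: queue=[A,B,D] q_used=0 → run A
t=1: queue=[A,B,D,E,G] q_used=1 → run A
t=2: queue=[B,D,E,G,C,F,H] q_used=0 → run B
t=3: queue=[B,D,E,G,C,F,H] q_used=1 → run B
t=4: queue=[B,D,E,G,C,F,H] q_used=2 → run B
t=5: queue=[D,E,G,C,F,H] q_used=0 → run D
t=6: queue=[D,E,G,C,F,H] q_used=1 → run D
t=7: queue=[D,E,G,C,F,H] q_used=2 → run D
t=8: queue=[E,G,C,F,H,D] q_used=0 → run E
t=9: queue=[E,G,C,F,H,D] q_used=1 → run E
t=10: queue=[G,C,F,H,D] q_used=0 → run G
t=11: queue=[G,C,F,H,D] q_used=1 → run G
t=12: queue=[G,C,F,H,D] q_used=2 → run G
t=13: queue=[C,F,H,D] q_used=0 → run C
t=14: queue=[C,F,H,D] q_used=1 → run C
t=15: queue=[C,F,H,D] q_used=2 → run C
t=16: queue=[F,H,D,C] q_used=0 → run F
t=17: queue=[F,H,D,C] q_used=1 → run F
t=18: queue=[F,H,D,C] q_used=2 → run F
t=19: queue=[H,D,C] q_used=0 → run H
t=20: queue=[H,D,C] q_used=1 → run H
t=21: queue=[H,D,C] q_used=2 → run H
t=22: queue=[D,C,H] q_used=0 → run D
t=23: queue=[D,C,H] q_used=1 → run D
t=24: queue=[D,C,H] q_used=2 → run D
t=25: queue=[C,H,D] q_used=0 → run C
t=26: queue=[C,H,D] q_used=1 → run C
t=27: queue=[C,H,D] q_used=2 → run C
t=28: queue=[H,D] q_used=0 → run H
t=29: queue=[D] q_used=0 → run D
t=30: queue=[D] q_used=1 → run D
t=31: (idle)
t=32: (idle)

completion order = A, B, E, G, F, C, H, D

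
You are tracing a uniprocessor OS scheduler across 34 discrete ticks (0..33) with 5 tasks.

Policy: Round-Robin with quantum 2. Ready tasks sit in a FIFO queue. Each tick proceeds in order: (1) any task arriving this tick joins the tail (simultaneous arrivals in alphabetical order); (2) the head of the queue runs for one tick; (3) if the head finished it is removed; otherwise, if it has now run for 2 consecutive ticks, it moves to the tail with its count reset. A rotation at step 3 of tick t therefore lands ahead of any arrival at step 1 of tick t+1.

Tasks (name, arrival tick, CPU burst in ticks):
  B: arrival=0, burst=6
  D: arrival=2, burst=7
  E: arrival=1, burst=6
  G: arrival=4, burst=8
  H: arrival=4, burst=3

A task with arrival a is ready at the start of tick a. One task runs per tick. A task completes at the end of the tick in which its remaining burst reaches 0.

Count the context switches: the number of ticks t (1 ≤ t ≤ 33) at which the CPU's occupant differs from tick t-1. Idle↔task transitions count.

t=0: queue=[B] q_used=0 → run B
t=1: queue=[B,E] q_used=1 → run B
t=2: queue=[E,B,D] q_used=0 → run E
t=3: queue=[E,B,D] q_used=1 → run E
t=4: queue=[B,D,E,G,H] q_used=0 → run B
t=5: queue=[B,D,E,G,H] q_used=1 → run B
t=6: queue=[D,E,G,H,B] q_used=0 → run D
t=7: queue=[D,E,G,H,B] q_used=1 → run D
t=8: queue=[E,G,H,B,D] q_used=0 → run E
t=9: queue=[E,G,H,B,D] q_used=1 → run E
t=10: queue=[G,H,B,D,E] q_used=0 → run G
t=11: queue=[G,H,B,D,E] q_used=1 → run G
t=12: queue=[H,B,D,E,G] q_used=0 → run H
t=13: queue=[H,B,D,E,G] q_used=1 → run H
t=14: queue=[B,D,E,G,H] q_used=0 → run B
t=15: queue=[B,D,E,G,H] q_used=1 → run B
t=16: queue=[D,E,G,H] q_used=0 → run D
t=17: queue=[D,E,G,H] q_used=1 → run D
t=18: queue=[E,G,H,D] q_used=0 → run E
t=19: queue=[E,G,H,D] q_used=1 → run E
t=20: queue=[G,H,D] q_used=0 → run G
t=21: queue=[G,H,D] q_used=1 → run G
t=22: queue=[H,D,G] q_used=0 → run H
t=23: queue=[D,G] q_used=0 → run D
t=24: queue=[D,G] q_used=1 → run D
t=25: queue=[G,D] q_used=0 → run G
t=26: queue=[G,D] q_used=1 → run G
t=27: queue=[D,G] q_used=0 → run D
t=28: queue=[G] q_used=0 → run G
t=29: queue=[G] q_used=1 → run G
t=30: (idle)
t=31: (idle)
t=32: (idle)
t=33: (idle)

context switches = 16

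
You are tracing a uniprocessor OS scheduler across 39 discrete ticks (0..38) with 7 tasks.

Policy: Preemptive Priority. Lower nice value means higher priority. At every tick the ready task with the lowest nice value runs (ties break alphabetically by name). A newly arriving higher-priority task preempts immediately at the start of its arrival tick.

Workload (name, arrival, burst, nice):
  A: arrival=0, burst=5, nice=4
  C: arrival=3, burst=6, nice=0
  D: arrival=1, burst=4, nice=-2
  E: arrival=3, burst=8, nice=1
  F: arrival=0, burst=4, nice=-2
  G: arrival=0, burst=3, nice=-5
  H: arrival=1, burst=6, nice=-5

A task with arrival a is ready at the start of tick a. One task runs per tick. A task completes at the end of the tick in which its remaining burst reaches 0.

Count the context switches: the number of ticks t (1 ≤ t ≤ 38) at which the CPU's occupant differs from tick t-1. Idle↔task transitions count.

context switches = 7

t=0: ready={A,F,G} → run G
t=1: ready={A,D,F,G,H} → run G
t=2: ready={A,D,F,G,H} → run G
t=3: ready={A,C,D,E,F,H} → run H
t=4: ready={A,C,D,E,F,H} → run H
t=5: ready={A,C,D,E,F,H} → run H
t=6: ready={A,C,D,E,F,H} → run H
t=7: ready={A,C,D,E,F,H} → run H
t=8: ready={A,C,D,E,F,H} → run H
t=9: ready={A,C,D,E,F} → run D
t=10: ready={A,C,D,E,F} → run D
t=11: ready={A,C,D,E,F} → run D
t=12: ready={A,C,D,E,F} → run D
t=13: ready={A,C,E,F} → run F
t=14: ready={A,C,E,F} → run F
t=15: ready={A,C,E,F} → run F
t=16: ready={A,C,E,F} → run F
t=17: ready={A,C,E} → run C
t=18: ready={A,C,E} → run C
t=19: ready={A,C,E} → run C
t=20: ready={A,C,E} → run C
t=21: ready={A,C,E} → run C
t=22: ready={A,C,E} → run C
t=23: ready={A,E} → run E
t=24: ready={A,E} → run E
t=25: ready={A,E} → run E
t=26: ready={A,E} → run E
t=27: ready={A,E} → run E
t=28: ready={A,E} → run E
t=29: ready={A,E} → run E
t=30: ready={A,E} → run E
t=31: ready={A} → run A
t=32: ready={A} → run A
t=33: ready={A} → run A
t=34: ready={A} → run A
t=35: ready={A} → run A
t=36: (idle)
t=37: (idle)
t=38: (idle)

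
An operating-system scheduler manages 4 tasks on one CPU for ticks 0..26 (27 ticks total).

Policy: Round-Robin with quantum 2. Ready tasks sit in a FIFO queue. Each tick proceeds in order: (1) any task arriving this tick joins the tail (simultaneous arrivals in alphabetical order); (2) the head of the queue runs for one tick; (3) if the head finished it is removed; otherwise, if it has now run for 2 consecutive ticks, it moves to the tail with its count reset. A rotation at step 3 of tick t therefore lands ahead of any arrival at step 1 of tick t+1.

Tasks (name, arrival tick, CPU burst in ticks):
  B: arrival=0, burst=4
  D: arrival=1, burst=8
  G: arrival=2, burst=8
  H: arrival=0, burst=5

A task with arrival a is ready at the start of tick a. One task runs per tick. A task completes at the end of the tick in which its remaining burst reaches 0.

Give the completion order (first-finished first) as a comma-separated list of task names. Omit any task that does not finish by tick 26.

completion order = B, H, D, G

t=0: queue=[B,H] q_used=0 → run B
t=1: queue=[B,H,D] q_used=1 → run B
t=2: queue=[H,D,B,G] q_used=0 → run H
t=3: queue=[H,D,B,G] q_used=1 → run H
t=4: queue=[D,B,G,H] q_used=0 → run D
t=5: queue=[D,B,G,H] q_used=1 → run D
t=6: queue=[B,G,H,D] q_used=0 → run B
t=7: queue=[B,G,H,D] q_used=1 → run B
t=8: queue=[G,H,D] q_used=0 → run G
t=9: queue=[G,H,D] q_used=1 → run G
t=10: queue=[H,D,G] q_used=0 → run H
t=11: queue=[H,D,G] q_used=1 → run H
t=12: queue=[D,G,H] q_used=0 → run D
t=13: queue=[D,G,H] q_used=1 → run D
t=14: queue=[G,H,D] q_used=0 → run G
t=15: queue=[G,H,D] q_used=1 → run G
t=16: queue=[H,D,G] q_used=0 → run H
t=17: queue=[D,G] q_used=0 → run D
t=18: queue=[D,G] q_used=1 → run D
t=19: queue=[G,D] q_used=0 → run G
t=20: queue=[G,D] q_used=1 → run G
t=21: queue=[D,G] q_used=0 → run D
t=22: queue=[D,G] q_used=1 → run D
t=23: queue=[G] q_used=0 → run G
t=24: queue=[G] q_used=1 → run G
t=25: (idle)
t=26: (idle)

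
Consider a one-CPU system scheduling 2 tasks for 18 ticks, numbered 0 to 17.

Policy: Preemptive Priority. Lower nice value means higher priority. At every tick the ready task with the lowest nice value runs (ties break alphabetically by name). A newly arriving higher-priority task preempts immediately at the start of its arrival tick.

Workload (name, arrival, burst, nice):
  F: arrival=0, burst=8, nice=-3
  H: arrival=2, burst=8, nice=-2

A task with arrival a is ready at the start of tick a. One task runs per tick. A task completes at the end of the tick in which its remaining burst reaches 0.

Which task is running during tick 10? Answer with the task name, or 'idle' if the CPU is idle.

running at tick 10 = H

t=0: ready={F} → run F
t=1: ready={F} → run F
t=2: ready={F,H} → run F
t=3: ready={F,H} → run F
t=4: ready={F,H} → run F
t=5: ready={F,H} → run F
t=6: ready={F,H} → run F
t=7: ready={F,H} → run F
t=8: ready={H} → run H
t=9: ready={H} → run H
t=10: ready={H} → run H
t=11: ready={H} → run H
t=12: ready={H} → run H
t=13: ready={H} → run H
t=14: ready={H} → run H
t=15: ready={H} → run H
t=16: (idle)
t=17: (idle)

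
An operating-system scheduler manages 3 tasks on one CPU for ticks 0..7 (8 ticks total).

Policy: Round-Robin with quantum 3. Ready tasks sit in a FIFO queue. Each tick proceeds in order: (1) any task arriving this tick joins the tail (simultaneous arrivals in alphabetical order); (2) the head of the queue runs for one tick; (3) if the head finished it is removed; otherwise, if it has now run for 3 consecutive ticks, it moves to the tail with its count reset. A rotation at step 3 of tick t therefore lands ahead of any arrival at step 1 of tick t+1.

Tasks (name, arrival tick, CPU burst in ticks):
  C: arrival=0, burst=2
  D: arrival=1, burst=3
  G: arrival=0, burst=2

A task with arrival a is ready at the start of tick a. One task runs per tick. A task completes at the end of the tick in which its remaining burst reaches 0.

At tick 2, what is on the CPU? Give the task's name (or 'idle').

running at tick 2 = G

t=0: queue=[C,G] q_used=0 → run C
t=1: queue=[C,G,D] q_used=1 → run C
t=2: queue=[G,D] q_used=0 → run G
t=3: queue=[G,D] q_used=1 → run G
t=4: queue=[D] q_used=0 → run D
t=5: queue=[D] q_used=1 → run D
t=6: queue=[D] q_used=2 → run D
t=7: (idle)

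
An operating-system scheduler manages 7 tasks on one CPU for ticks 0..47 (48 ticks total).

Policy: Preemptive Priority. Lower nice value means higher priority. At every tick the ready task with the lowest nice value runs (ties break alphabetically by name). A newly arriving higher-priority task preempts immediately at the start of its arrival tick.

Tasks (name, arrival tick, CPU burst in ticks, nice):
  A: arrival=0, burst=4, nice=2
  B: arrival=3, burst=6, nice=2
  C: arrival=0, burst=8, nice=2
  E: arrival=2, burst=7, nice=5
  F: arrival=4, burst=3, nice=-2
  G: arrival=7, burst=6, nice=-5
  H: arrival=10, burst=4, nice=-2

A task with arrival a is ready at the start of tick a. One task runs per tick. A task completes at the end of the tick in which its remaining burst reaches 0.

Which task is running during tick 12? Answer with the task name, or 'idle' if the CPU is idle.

t=0: ready={A,C} → run A
t=1: ready={A,C} → run A
t=2: ready={A,C,E} → run A
t=3: ready={A,B,C,E} → run A
t=4: ready={B,C,E,F} → run F
t=5: ready={B,C,E,F} → run F
t=6: ready={B,C,E,F} → run F
t=7: ready={B,C,E,G} → run G
t=8: ready={B,C,E,G} → run G
t=9: ready={B,C,E,G} → run G
t=10: ready={B,C,E,G,H} → run G
t=11: ready={B,C,E,G,H} → run G
t=12: ready={B,C,E,G,H} → run G
t=13: ready={B,C,E,H} → run H
t=14: ready={B,C,E,H} → run H
t=15: ready={B,C,E,H} → run H
t=16: ready={B,C,E,H} → run H
t=17: ready={B,C,E} → run B
t=18: ready={B,C,E} → run B
t=19: ready={B,C,E} → run B
t=20: ready={B,C,E} → run B
t=21: ready={B,C,E} → run B
t=22: ready={B,C,E} → run B
t=23: ready={C,E} → run C
t=24: ready={C,E} → run C
t=25: ready={C,E} → run C
t=26: ready={C,E} → run C
t=27: ready={C,E} → run C
t=28: ready={C,E} → run C
t=29: ready={C,E} → run C
t=30: ready={C,E} → run C
t=31: ready={E} → run E
t=32: ready={E} → run E
t=33: ready={E} → run E
t=34: ready={E} → run E
t=35: ready={E} → run E
t=36: ready={E} → run E
t=37: ready={E} → run E
t=38: (idle)
t=39: (idle)
t=40: (idle)
t=41: (idle)
t=42: (idle)
t=43: (idle)
t=44: (idle)
t=45: (idle)
t=46: (idle)
t=47: (idle)

running at tick 12 = G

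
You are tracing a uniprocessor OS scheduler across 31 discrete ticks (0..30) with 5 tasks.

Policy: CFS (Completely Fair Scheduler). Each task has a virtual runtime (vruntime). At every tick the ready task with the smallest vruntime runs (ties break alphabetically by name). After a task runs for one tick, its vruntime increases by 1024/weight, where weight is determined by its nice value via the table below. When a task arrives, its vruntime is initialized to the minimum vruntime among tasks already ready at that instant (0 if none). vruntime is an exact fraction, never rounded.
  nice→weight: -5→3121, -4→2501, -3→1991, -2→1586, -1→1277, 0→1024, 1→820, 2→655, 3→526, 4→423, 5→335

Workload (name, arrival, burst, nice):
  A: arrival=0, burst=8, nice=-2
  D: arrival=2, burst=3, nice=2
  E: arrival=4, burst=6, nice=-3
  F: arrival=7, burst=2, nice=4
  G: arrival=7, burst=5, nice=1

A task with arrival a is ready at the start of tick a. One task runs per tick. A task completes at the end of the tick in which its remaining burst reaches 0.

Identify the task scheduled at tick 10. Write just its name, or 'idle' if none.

t=0: vr[A=0] → run A
t=1: vr[A=512/793] → run A
t=2: vr[A=1024/793 D=1024/793] → run A
t=3: vr[A=1536/793 D=1024/793] → run D
t=4: vr[A=1536/793 D=1482752/519415 E=1536/793] → run A
t=5: vr[A=2048/793 D=1482752/519415 E=1536/793] → run E
t=6: vr[A=2048/793 D=1482752/519415 E=3870208/1578863] → run E
t=7: vr[A=2048/793 D=1482752/519415 E=4682240/1578863 F=2048/793 G=2048/793] → run A
t=8: vr[A=2560/793 D=1482752/519415 E=4682240/1578863 F=2048/793 G=2048/793] → run F
t=9: vr[A=2560/793 D=1482752/519415 E=4682240/1578863 F=1678336/335439 G=2048/793] → run G
t=10: vr[A=2560/793 D=1482752/519415 E=4682240/1578863 F=1678336/335439 G=622848/162565] → run D
t=11: vr[A=2560/793 D=2294784/519415 E=4682240/1578863 F=1678336/335439 G=622848/162565] → run E
t=12: vr[A=2560/793 D=2294784/519415 E=5494272/1578863 F=1678336/335439 G=622848/162565] → run A
t=13: vr[A=3072/793 D=2294784/519415 E=5494272/1578863 F=1678336/335439 G=622848/162565] → run E
t=14: vr[A=3072/793 D=2294784/519415 E=6306304/1578863 F=1678336/335439 G=622848/162565] → run G
t=15: vr[A=3072/793 D=2294784/519415 E=6306304/1578863 F=1678336/335439 G=825856/162565] → run A
t=16: vr[A=3584/793 D=2294784/519415 E=6306304/1578863 F=1678336/335439 G=825856/162565] → run E
t=17: vr[A=3584/793 D=2294784/519415 E=7118336/1578863 F=1678336/335439 G=825856/162565] → run D
t=18: vr[A=3584/793 E=7118336/1578863 F=1678336/335439 G=825856/162565] → run E
t=19: vr[A=3584/793 F=1678336/335439 G=825856/162565] → run A
t=20: vr[F=1678336/335439 G=825856/162565] → run F
t=21: vr[G=825856/162565] → run G
t=22: vr[G=1028864/162565] → run G
t=23: vr[G=1231872/162565] → run G
t=24: (idle)
t=25: (idle)
t=26: (idle)
t=27: (idle)
t=28: (idle)
t=29: (idle)
t=30: (idle)

running at tick 10 = D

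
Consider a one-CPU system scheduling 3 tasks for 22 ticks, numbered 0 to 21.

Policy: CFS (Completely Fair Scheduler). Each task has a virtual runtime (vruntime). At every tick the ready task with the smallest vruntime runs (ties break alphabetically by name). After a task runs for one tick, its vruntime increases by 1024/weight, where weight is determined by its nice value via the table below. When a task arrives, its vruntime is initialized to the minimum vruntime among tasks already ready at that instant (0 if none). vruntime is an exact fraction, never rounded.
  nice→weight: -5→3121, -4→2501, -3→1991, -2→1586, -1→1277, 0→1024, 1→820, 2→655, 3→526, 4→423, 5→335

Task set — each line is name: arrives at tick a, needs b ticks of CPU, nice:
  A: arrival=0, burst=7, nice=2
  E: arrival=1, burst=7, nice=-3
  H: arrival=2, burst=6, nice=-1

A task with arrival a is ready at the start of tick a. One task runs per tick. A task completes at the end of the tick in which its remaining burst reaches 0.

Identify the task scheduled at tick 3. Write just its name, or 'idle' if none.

t=0: vr[A=0] → run A
t=1: vr[A=1024/655 E=1024/655] → run A
t=2: vr[A=2048/655 E=1024/655 H=1024/655] → run E
t=3: vr[A=2048/655 E=2709504/1304105 H=1024/655] → run H
t=4: vr[A=2048/655 E=2709504/1304105 H=1978368/836435] → run E
t=5: vr[A=2048/655 E=3380224/1304105 H=1978368/836435] → run H
t=6: vr[A=2048/655 E=3380224/1304105 H=2649088/836435] → run E
t=7: vr[A=2048/655 E=4050944/1304105 H=2649088/836435] → run E
t=8: vr[A=2048/655 E=4721664/1304105 H=2649088/836435] → run A
t=9: vr[A=3072/655 E=4721664/1304105 H=2649088/836435] → run H
t=10: vr[A=3072/655 E=4721664/1304105 H=3319808/836435] → run E
t=11: vr[A=3072/655 E=5392384/1304105 H=3319808/836435] → run H
t=12: vr[A=3072/655 E=5392384/1304105 H=3990528/836435] → run E
t=13: vr[A=3072/655 E=6063104/1304105 H=3990528/836435] → run E
t=14: vr[A=3072/655 H=3990528/836435] → run A
t=15: vr[A=4096/655 H=3990528/836435] → run H
t=16: vr[A=4096/655 H=4661248/836435] → run H
t=17: vr[A=4096/655] → run A
t=18: vr[A=1024/131] → run A
t=19: vr[A=6144/655] → run A
t=20: (idle)
t=21: (idle)

running at tick 3 = H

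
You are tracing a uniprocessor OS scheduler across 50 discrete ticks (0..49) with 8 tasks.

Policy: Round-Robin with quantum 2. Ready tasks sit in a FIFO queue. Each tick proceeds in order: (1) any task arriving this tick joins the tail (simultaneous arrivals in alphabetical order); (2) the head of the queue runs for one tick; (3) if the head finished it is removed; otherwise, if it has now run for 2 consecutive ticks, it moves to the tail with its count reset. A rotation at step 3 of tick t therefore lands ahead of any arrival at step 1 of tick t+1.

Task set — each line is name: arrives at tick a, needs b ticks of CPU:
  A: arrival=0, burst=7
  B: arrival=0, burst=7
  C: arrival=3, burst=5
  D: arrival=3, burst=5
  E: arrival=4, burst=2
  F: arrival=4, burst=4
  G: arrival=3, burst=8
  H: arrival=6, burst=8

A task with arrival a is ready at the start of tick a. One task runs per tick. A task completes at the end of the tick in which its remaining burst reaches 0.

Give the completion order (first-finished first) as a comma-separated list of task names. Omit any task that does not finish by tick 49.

completion order = E, F, A, C, D, B, G, H

t=0: queue=[A,B] q_used=0 → run A
t=1: queue=[A,B] q_used=1 → run A
t=2: queue=[B,A] q_used=0 → run B
t=3: queue=[B,A,C,D,G] q_used=1 → run B
t=4: queue=[A,C,D,G,B,E,F] q_used=0 → run A
t=5: queue=[A,C,D,G,B,E,F] q_used=1 → run A
t=6: queue=[C,D,G,B,E,F,A,H] q_used=0 → run C
t=7: queue=[C,D,G,B,E,F,A,H] q_used=1 → run C
t=8: queue=[D,G,B,E,F,A,H,C] q_used=0 → run D
t=9: queue=[D,G,B,E,F,A,H,C] q_used=1 → run D
t=10: queue=[G,B,E,F,A,H,C,D] q_used=0 → run G
t=11: queue=[G,B,E,F,A,H,C,D] q_used=1 → run G
t=12: queue=[B,E,F,A,H,C,D,G] q_used=0 → run B
t=13: queue=[B,E,F,A,H,C,D,G] q_used=1 → run B
t=14: queue=[E,F,A,H,C,D,G,B] q_used=0 → run E
t=15: queue=[E,F,A,H,C,D,G,B] q_used=1 → run E
t=16: queue=[F,A,H,C,D,G,B] q_used=0 → run F
t=17: queue=[F,A,H,C,D,G,B] q_used=1 → run F
t=18: queue=[A,H,C,D,G,B,F] q_used=0 → run A
t=19: queue=[A,H,C,D,G,B,F] q_used=1 → run A
t=20: queue=[H,C,D,G,B,F,A] q_used=0 → run H
t=21: queue=[H,C,D,G,B,F,A] q_used=1 → run H
t=22: queue=[C,D,G,B,F,A,H] q_used=0 → run C
t=23: queue=[C,D,G,B,F,A,H] q_used=1 → run C
t=24: queue=[D,G,B,F,A,H,C] q_used=0 → run D
t=25: queue=[D,G,B,F,A,H,C] q_used=1 → run D
t=26: queue=[G,B,F,A,H,C,D] q_used=0 → run G
t=27: queue=[G,B,F,A,H,C,D] q_used=1 → run G
t=28: queue=[B,F,A,H,C,D,G] q_used=0 → run B
t=29: queue=[B,F,A,H,C,D,G] q_used=1 → run B
t=30: queue=[F,A,H,C,D,G,B] q_used=0 → run F
t=31: queue=[F,A,H,C,D,G,B] q_used=1 → run F
t=32: queue=[A,H,C,D,G,B] q_used=0 → run A
t=33: queue=[H,C,D,G,B] q_used=0 → run H
t=34: queue=[H,C,D,G,B] q_used=1 → run H
t=35: queue=[C,D,G,B,H] q_used=0 → run C
t=36: queue=[D,G,B,H] q_used=0 → run D
t=37: queue=[G,B,H] q_used=0 → run G
t=38: queue=[G,B,H] q_used=1 → run G
t=39: queue=[B,H,G] q_used=0 → run B
t=40: queue=[H,G] q_used=0 → run H
t=41: queue=[H,G] q_used=1 → run H
t=42: queue=[G,H] q_used=0 → run G
t=43: queue=[G,H] q_used=1 → run G
t=44: queue=[H] q_used=0 → run H
t=45: queue=[H] q_used=1 → run H
t=46: (idle)
t=47: (idle)
t=48: (idle)
t=49: (idle)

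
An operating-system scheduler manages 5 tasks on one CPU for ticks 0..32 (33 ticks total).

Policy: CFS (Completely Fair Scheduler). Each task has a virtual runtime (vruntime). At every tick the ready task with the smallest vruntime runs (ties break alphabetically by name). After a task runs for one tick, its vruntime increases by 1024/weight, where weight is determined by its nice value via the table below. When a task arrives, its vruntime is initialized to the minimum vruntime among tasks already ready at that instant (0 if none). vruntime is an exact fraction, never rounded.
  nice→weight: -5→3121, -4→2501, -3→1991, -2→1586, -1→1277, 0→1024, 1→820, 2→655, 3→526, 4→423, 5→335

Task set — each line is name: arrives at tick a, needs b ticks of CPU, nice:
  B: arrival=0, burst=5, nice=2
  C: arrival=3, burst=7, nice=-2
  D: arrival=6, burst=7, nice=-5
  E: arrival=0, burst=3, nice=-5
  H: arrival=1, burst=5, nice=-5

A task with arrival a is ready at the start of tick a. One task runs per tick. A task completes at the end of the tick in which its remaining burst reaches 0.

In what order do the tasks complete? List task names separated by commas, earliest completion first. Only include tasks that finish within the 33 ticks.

t=0: vr[B=0 E=0] → run B
t=1: vr[B=1024/655 E=0 H=0] → run E
t=2: vr[B=1024/655 E=1024/3121 H=0] → run H
t=3: vr[B=1024/655 C=1024/3121 E=1024/3121 H=1024/3121] → run C
t=4: vr[B=1024/655 C=2409984/2474953 E=1024/3121 H=1024/3121] → run E
t=5: vr[B=1024/655 C=2409984/2474953 E=2048/3121 H=1024/3121] → run H
t=6: vr[B=1024/655 C=2409984/2474953 D=2048/3121 E=2048/3121 H=2048/3121] → run D
t=7: vr[B=1024/655 C=2409984/2474953 D=3072/3121 E=2048/3121 H=2048/3121] → run E
t=8: vr[B=1024/655 C=2409984/2474953 D=3072/3121 H=2048/3121] → run H
t=9: vr[B=1024/655 C=2409984/2474953 D=3072/3121 H=3072/3121] → run C
t=10: vr[B=1024/655 C=4007936/2474953 D=3072/3121 H=3072/3121] → run D
t=11: vr[B=1024/655 C=4007936/2474953 D=4096/3121 H=3072/3121] → run H
t=12: vr[B=1024/655 C=4007936/2474953 D=4096/3121 H=4096/3121] → run D
t=13: vr[B=1024/655 C=4007936/2474953 D=5120/3121 H=4096/3121] → run H
t=14: vr[B=1024/655 C=4007936/2474953 D=5120/3121] → run B
t=15: vr[B=2048/655 C=4007936/2474953 D=5120/3121] → run C
t=16: vr[B=2048/655 C=5605888/2474953 D=5120/3121] → run D
t=17: vr[B=2048/655 C=5605888/2474953 D=6144/3121] → run D
t=18: vr[B=2048/655 C=5605888/2474953 D=7168/3121] → run C
t=19: vr[B=2048/655 C=7203840/2474953 D=7168/3121] → run D
t=20: vr[B=2048/655 C=7203840/2474953 D=8192/3121] → run D
t=21: vr[B=2048/655 C=7203840/2474953] → run C
t=22: vr[B=2048/655 C=8801792/2474953] → run B
t=23: vr[B=3072/655 C=8801792/2474953] → run C
t=24: vr[B=3072/655 C=10399744/2474953] → run C
t=25: vr[B=3072/655] → run B
t=26: vr[B=4096/655] → run B
t=27: (idle)
t=28: (idle)
t=29: (idle)
t=30: (idle)
t=31: (idle)
t=32: (idle)

completion order = E, H, D, C, B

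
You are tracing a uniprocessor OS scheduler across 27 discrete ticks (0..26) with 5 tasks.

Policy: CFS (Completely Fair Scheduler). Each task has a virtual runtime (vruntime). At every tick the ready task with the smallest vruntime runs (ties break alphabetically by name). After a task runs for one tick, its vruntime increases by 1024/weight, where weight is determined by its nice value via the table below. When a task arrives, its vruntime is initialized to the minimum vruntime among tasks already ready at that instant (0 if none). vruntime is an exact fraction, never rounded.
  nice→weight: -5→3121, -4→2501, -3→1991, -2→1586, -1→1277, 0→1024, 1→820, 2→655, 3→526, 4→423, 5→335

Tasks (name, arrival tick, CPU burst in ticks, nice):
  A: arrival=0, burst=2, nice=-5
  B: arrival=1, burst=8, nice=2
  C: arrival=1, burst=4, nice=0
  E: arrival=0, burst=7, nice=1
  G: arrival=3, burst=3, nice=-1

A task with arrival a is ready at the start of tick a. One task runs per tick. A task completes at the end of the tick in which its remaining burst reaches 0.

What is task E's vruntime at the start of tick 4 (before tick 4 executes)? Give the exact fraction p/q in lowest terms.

vruntime(E, start of tick 4) = 256/205

t=0: vr[A=0 E=0] → run A
t=1: vr[A=1024/3121 B=0 C=0 E=0] → run B
t=2: vr[A=1024/3121 B=1024/655 C=0 E=0] → run C
t=3: vr[A=1024/3121 B=1024/655 C=1 E=0 G=0] → run E
t=4: vr[A=1024/3121 B=1024/655 C=1 E=256/205 G=0] → run G
t=5: vr[A=1024/3121 B=1024/655 C=1 E=256/205 G=1024/1277] → run A
t=6: vr[B=1024/655 C=1 E=256/205 G=1024/1277] → run G
t=7: vr[B=1024/655 C=1 E=256/205 G=2048/1277] → run C
t=8: vr[B=1024/655 C=2 E=256/205 G=2048/1277] → run E
t=9: vr[B=1024/655 C=2 E=512/205 G=2048/1277] → run B
t=10: vr[B=2048/655 C=2 E=512/205 G=2048/1277] → run G
t=11: vr[B=2048/655 C=2 E=512/205] → run C
t=12: vr[B=2048/655 C=3 E=512/205] → run E
t=13: vr[B=2048/655 C=3 E=768/205] → run C
t=14: vr[B=2048/655 E=768/205] → run B
t=15: vr[B=3072/655 E=768/205] → run E
t=16: vr[B=3072/655 E=1024/205] → run B
t=17: vr[B=4096/655 E=1024/205] → run E
t=18: vr[B=4096/655 E=256/41] → run E
t=19: vr[B=4096/655 E=1536/205] → run B
t=20: vr[B=1024/131 E=1536/205] → run E
t=21: vr[B=1024/131] → run B
t=22: vr[B=6144/655] → run B
t=23: vr[B=7168/655] → run B
t=24: (idle)
t=25: (idle)
t=26: (idle)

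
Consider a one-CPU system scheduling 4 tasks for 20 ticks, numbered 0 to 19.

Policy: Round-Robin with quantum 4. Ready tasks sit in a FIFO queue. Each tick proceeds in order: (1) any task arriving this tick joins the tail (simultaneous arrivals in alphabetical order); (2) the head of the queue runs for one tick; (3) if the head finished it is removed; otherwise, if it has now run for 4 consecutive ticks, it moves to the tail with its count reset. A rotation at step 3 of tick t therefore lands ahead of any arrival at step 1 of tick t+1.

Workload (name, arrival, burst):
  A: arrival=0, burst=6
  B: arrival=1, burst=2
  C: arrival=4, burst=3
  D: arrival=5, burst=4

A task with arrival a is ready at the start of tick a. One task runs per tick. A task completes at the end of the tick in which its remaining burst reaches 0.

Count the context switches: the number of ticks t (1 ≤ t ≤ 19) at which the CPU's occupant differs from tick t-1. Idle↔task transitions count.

context switches = 5

t=0: queue=[A] q_used=0 → run A
t=1: queue=[A,B] q_used=1 → run A
t=2: queue=[A,B] q_used=2 → run A
t=3: queue=[A,B] q_used=3 → run A
t=4: queue=[B,A,C] q_used=0 → run B
t=5: queue=[B,A,C,D] q_used=1 → run B
t=6: queue=[A,C,D] q_used=0 → run A
t=7: queue=[A,C,D] q_used=1 → run A
t=8: queue=[C,D] q_used=0 → run C
t=9: queue=[C,D] q_used=1 → run C
t=10: queue=[C,D] q_used=2 → run C
t=11: queue=[D] q_used=0 → run D
t=12: queue=[D] q_used=1 → run D
t=13: queue=[D] q_used=2 → run D
t=14: queue=[D] q_used=3 → run D
t=15: (idle)
t=16: (idle)
t=17: (idle)
t=18: (idle)
t=19: (idle)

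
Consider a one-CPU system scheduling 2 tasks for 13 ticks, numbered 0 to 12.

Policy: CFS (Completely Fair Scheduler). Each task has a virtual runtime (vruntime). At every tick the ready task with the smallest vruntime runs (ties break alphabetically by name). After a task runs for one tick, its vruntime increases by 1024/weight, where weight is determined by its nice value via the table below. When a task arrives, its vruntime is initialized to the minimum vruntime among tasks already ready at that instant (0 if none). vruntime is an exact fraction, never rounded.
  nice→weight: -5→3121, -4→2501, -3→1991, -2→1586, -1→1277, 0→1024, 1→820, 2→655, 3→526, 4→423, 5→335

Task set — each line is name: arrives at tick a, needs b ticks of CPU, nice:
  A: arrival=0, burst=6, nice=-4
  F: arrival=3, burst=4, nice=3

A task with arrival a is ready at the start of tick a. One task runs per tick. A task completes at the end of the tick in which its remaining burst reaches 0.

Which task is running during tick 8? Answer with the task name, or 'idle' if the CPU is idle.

running at tick 8 = F

t=0: vr[A=0] → run A
t=1: vr[A=1024/2501] → run A
t=2: vr[A=2048/2501] → run A
t=3: vr[A=3072/2501 F=3072/2501] → run A
t=4: vr[A=4096/2501 F=3072/2501] → run F
t=5: vr[A=4096/2501 F=2088448/657763] → run A
t=6: vr[A=5120/2501 F=2088448/657763] → run A
t=7: vr[F=2088448/657763] → run F
t=8: vr[F=3368960/657763] → run F
t=9: vr[F=4649472/657763] → run F
t=10: (idle)
t=11: (idle)
t=12: (idle)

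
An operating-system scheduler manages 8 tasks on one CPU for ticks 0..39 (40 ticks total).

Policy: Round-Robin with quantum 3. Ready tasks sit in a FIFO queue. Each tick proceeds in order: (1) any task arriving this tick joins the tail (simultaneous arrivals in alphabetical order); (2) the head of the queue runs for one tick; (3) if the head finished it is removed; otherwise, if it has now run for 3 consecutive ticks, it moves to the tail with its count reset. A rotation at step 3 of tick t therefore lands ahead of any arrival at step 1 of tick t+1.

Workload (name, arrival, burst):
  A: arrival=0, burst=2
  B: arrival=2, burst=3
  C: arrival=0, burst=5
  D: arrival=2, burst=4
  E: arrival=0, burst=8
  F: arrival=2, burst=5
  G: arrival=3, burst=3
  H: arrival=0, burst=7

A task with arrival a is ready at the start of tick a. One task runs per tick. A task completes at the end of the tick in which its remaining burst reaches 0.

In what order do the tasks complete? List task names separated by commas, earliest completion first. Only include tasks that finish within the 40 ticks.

completion order = A, B, G, C, D, F, E, H

t=0: queue=[A,C,E,H] q_used=0 → run A
t=1: queue=[A,C,E,H] q_used=1 → run A
t=2: queue=[C,E,H,B,D,F] q_used=0 → run C
t=3: queue=[C,E,H,B,D,F,G] q_used=1 → run C
t=4: queue=[C,E,H,B,D,F,G] q_used=2 → run C
t=5: queue=[E,H,B,D,F,G,C] q_used=0 → run E
t=6: queue=[E,H,B,D,F,G,C] q_used=1 → run E
t=7: queue=[E,H,B,D,F,G,C] q_used=2 → run E
t=8: queue=[H,B,D,F,G,C,E] q_used=0 → run H
t=9: queue=[H,B,D,F,G,C,E] q_used=1 → run H
t=10: queue=[H,B,D,F,G,C,E] q_used=2 → run H
t=11: queue=[B,D,F,G,C,E,H] q_used=0 → run B
t=12: queue=[B,D,F,G,C,E,H] q_used=1 → run B
t=13: queue=[B,D,F,G,C,E,H] q_used=2 → run B
t=14: queue=[D,F,G,C,E,H] q_used=0 → run D
t=15: queue=[D,F,G,C,E,H] q_used=1 → run D
t=16: queue=[D,F,G,C,E,H] q_used=2 → run D
t=17: queue=[F,G,C,E,H,D] q_used=0 → run F
t=18: queue=[F,G,C,E,H,D] q_used=1 → run F
t=19: queue=[F,G,C,E,H,D] q_used=2 → run F
t=20: queue=[G,C,E,H,D,F] q_used=0 → run G
t=21: queue=[G,C,E,H,D,F] q_used=1 → run G
t=22: queue=[G,C,E,H,D,F] q_used=2 → run G
t=23: queue=[C,E,H,D,F] q_used=0 → run C
t=24: queue=[C,E,H,D,F] q_used=1 → run C
t=25: queue=[E,H,D,F] q_used=0 → run E
t=26: queue=[E,H,D,F] q_used=1 → run E
t=27: queue=[E,H,D,F] q_used=2 → run E
t=28: queue=[H,D,F,E] q_used=0 → run H
t=29: queue=[H,D,F,E] q_used=1 → run H
t=30: queue=[H,D,F,E] q_used=2 → run H
t=31: queue=[D,F,E,H] q_used=0 → run D
t=32: queue=[F,E,H] q_used=0 → run F
t=33: queue=[F,E,H] q_used=1 → run F
t=34: queue=[E,H] q_used=0 → run E
t=35: queue=[E,H] q_used=1 → run E
t=36: queue=[H] q_used=0 → run H
t=37: (idle)
t=38: (idle)
t=39: (idle)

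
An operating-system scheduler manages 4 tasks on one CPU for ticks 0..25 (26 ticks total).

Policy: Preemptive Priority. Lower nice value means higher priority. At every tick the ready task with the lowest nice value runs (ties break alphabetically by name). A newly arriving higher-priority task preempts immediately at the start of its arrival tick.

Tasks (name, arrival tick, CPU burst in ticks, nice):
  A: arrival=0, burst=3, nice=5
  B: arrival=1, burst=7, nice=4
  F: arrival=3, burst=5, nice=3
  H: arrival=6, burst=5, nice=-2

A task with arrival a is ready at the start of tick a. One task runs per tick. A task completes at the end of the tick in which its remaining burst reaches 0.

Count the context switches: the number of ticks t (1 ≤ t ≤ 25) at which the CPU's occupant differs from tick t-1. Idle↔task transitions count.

context switches = 7

t=0: ready={A} → run A
t=1: ready={A,B} → run B
t=2: ready={A,B} → run B
t=3: ready={A,B,F} → run F
t=4: ready={A,B,F} → run F
t=5: ready={A,B,F} → run F
t=6: ready={A,B,F,H} → run H
t=7: ready={A,B,F,H} → run H
t=8: ready={A,B,F,H} → run H
t=9: ready={A,B,F,H} → run H
t=10: ready={A,B,F,H} → run H
t=11: ready={A,B,F} → run F
t=12: ready={A,B,F} → run F
t=13: ready={A,B} → run B
t=14: ready={A,B} → run B
t=15: ready={A,B} → run B
t=16: ready={A,B} → run B
t=17: ready={A,B} → run B
t=18: ready={A} → run A
t=19: ready={A} → run A
t=20: (idle)
t=21: (idle)
t=22: (idle)
t=23: (idle)
t=24: (idle)
t=25: (idle)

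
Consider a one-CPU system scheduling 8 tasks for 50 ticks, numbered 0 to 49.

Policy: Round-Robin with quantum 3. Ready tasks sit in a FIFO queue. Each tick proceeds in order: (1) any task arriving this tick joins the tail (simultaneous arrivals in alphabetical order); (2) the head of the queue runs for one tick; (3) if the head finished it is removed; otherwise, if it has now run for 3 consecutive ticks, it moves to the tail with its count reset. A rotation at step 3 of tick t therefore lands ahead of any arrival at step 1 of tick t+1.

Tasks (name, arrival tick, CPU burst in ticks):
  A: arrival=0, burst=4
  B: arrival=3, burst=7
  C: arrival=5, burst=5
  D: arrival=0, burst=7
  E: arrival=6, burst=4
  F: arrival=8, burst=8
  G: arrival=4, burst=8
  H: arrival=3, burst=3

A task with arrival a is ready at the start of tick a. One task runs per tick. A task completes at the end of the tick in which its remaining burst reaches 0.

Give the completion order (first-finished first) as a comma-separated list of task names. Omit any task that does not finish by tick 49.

completion order = A, H, C, D, E, B, G, F

t=0: queue=[A,D] q_used=0 → run A
t=1: queue=[A,D] q_used=1 → run A
t=2: queue=[A,D] q_used=2 → run A
t=3: queue=[D,A,B,H] q_used=0 → run D
t=4: queue=[D,A,B,H,G] q_used=1 → run D
t=5: queue=[D,A,B,H,G,C] q_used=2 → run D
t=6: queue=[A,B,H,G,C,D,E] q_used=0 → run A
t=7: queue=[B,H,G,C,D,E] q_used=0 → run B
t=8: queue=[B,H,G,C,D,E,F] q_used=1 → run B
t=9: queue=[B,H,G,C,D,E,F] q_used=2 → run B
t=10: queue=[H,G,C,D,E,F,B] q_used=0 → run H
t=11: queue=[H,G,C,D,E,F,B] q_used=1 → run H
t=12: queue=[H,G,C,D,E,F,B] q_used=2 → run H
t=13: queue=[G,C,D,E,F,B] q_used=0 → run G
t=14: queue=[G,C,D,E,F,B] q_used=1 → run G
t=15: queue=[G,C,D,E,F,B] q_used=2 → run G
t=16: queue=[C,D,E,F,B,G] q_used=0 → run C
t=17: queue=[C,D,E,F,B,G] q_used=1 → run C
t=18: queue=[C,D,E,F,B,G] q_used=2 → run C
t=19: queue=[D,E,F,B,G,C] q_used=0 → run D
t=20: queue=[D,E,F,B,G,C] q_used=1 → run D
t=21: queue=[D,E,F,B,G,C] q_used=2 → run D
t=22: queue=[E,F,B,G,C,D] q_used=0 → run E
t=23: queue=[E,F,B,G,C,D] q_used=1 → run E
t=24: queue=[E,F,B,G,C,D] q_used=2 → run E
t=25: queue=[F,B,G,C,D,E] q_used=0 → run F
t=26: queue=[F,B,G,C,D,E] q_used=1 → run F
t=27: queue=[F,B,G,C,D,E] q_used=2 → run F
t=28: queue=[B,G,C,D,E,F] q_used=0 → run B
t=29: queue=[B,G,C,D,E,F] q_used=1 → run B
t=30: queue=[B,G,C,D,E,F] q_used=2 → run B
t=31: queue=[G,C,D,E,F,B] q_used=0 → run G
t=32: queue=[G,C,D,E,F,B] q_used=1 → run G
t=33: queue=[G,C,D,E,F,B] q_used=2 → run G
t=34: queue=[C,D,E,F,B,G] q_used=0 → run C
t=35: queue=[C,D,E,F,B,G] q_used=1 → run C
t=36: queue=[D,E,F,B,G] q_used=0 → run D
t=37: queue=[E,F,B,G] q_used=0 → run E
t=38: queue=[F,B,G] q_used=0 → run F
t=39: queue=[F,B,G] q_used=1 → run F
t=40: queue=[F,B,G] q_used=2 → run F
t=41: queue=[B,G,F] q_used=0 → run B
t=42: queue=[G,F] q_used=0 → run G
t=43: queue=[G,F] q_used=1 → run G
t=44: queue=[F] q_used=0 → run F
t=45: queue=[F] q_used=1 → run F
t=46: (idle)
t=47: (idle)
t=48: (idle)
t=49: (idle)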